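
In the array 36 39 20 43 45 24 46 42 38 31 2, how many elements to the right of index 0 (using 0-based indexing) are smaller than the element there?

4

The element at index 0 is 36.
Elements after it: 39, 20, 43, 45, 24, 46, 42, 38, 31, 2
Those smaller than 36: 20, 24, 31, 2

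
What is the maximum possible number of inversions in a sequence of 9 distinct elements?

A reversed (strictly descending) arrangement makes every pair an inversion, giving C(9, 2) inversions.
C(9, 2) = 9·8/2 = 36

36 inversions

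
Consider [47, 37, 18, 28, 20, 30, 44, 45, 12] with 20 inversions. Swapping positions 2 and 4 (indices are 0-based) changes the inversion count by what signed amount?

Positions 2 and 4 hold 18 and 20; after swapping, the array is [47, 37, 20, 28, 18, 30, 44, 45, 12].
Element-by-element contributions:
47 → 37, 20, 28, 18, 30, 44, 45, 12 → 8
37 → 20, 28, 18, 30, 12 → 5
20 → 18, 12 → 2
28 → 18, 12 → 2
18 → 12 → 1
30 → 12 → 1
44 → 12 → 1
45 → 12 → 1
12 → none → 0
Sum: 8 + 5 + 2 + 2 + 1 + 1 + 1 + 1 + 0 = 21
Change: 21 − 20 = +1

+1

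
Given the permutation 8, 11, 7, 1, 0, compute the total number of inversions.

9 inversions

Count, for each position, how many later elements it exceeds:
8: 3
11: 3
7: 2
1: 1
0: 0
Sum: 3 + 3 + 2 + 1 + 0 = 9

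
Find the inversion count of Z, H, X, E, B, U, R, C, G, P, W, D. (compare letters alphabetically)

Inversions: 40

For each element, count later entries that are smaller:
Z: 11
H: 5
X: 9
E: 3
B: 0
U: 5
R: 4
C: 0
G: 1
P: 1
W: 1
D: 0
Sum: 11 + 5 + 9 + 3 + 0 + 5 + 4 + 0 + 1 + 1 + 1 + 0 = 40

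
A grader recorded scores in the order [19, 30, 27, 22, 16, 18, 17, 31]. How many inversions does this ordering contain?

16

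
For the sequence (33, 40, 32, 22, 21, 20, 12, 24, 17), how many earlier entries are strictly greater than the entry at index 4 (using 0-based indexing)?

4

The element at index 4 is 21.
Elements before it: 33, 40, 32, 22
Those larger than 21: 33, 40, 32, 22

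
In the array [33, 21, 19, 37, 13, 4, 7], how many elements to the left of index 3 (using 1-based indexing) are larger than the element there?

2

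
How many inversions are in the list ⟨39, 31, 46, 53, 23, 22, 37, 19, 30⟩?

Sweep left to right; for each value list the smaller values that follow it:
39 → 31, 23, 22, 37, 19, 30 → 6
31 → 23, 22, 19, 30 → 4
46 → 23, 22, 37, 19, 30 → 5
53 → 23, 22, 37, 19, 30 → 5
23 → 22, 19 → 2
22 → 19 → 1
37 → 19, 30 → 2
19 → none → 0
30 → none → 0
Sum: 6 + 4 + 5 + 5 + 2 + 1 + 2 + 0 + 0 = 25

There are 25 out-of-order pairs.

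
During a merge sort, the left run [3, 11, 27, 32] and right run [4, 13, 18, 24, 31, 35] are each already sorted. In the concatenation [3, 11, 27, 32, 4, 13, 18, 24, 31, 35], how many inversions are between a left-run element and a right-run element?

Take each right-half value and tally the left-half values above it:
r = 4: 11, 27, 32 → 3
r = 13: 27, 32 → 2
r = 18: 27, 32 → 2
r = 24: 27, 32 → 2
r = 31: 32 → 1
r = 35: none → 0
Cross-inversions: 3 + 2 + 2 + 2 + 1 + 0 = 10

10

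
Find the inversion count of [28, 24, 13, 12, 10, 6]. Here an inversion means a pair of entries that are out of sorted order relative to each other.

There are 15 inversions.

For each element, count later entries that are smaller:
28 → 24, 13, 12, 10, 6 → 5
24 → 13, 12, 10, 6 → 4
13 → 12, 10, 6 → 3
12 → 10, 6 → 2
10 → 6 → 1
6 → none → 0
Sum: 5 + 4 + 3 + 2 + 1 + 0 = 15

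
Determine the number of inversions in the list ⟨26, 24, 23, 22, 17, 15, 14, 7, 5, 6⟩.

There are 44 inversions.

Sweep left to right; for each value list the smaller values that follow it:
26 → 24, 23, 22, 17, 15, 14, 7, 5, 6 → 9
24 → 23, 22, 17, 15, 14, 7, 5, 6 → 8
23 → 22, 17, 15, 14, 7, 5, 6 → 7
22 → 17, 15, 14, 7, 5, 6 → 6
17 → 15, 14, 7, 5, 6 → 5
15 → 14, 7, 5, 6 → 4
14 → 7, 5, 6 → 3
7 → 5, 6 → 2
5 → none → 0
6 → none → 0
Sum: 9 + 8 + 7 + 6 + 5 + 4 + 3 + 2 + 0 + 0 = 44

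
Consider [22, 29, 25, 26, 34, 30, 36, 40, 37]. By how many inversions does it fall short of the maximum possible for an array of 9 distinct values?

32

Maximum inversions for 9 distinct elements is C(9, 2) = 9·8/2 = 36.
Current inversions — for each element, count later smaller elements:
22: 0
29: 2
25: 0
26: 0
34: 1
30: 0
36: 0
40: 1
37: 0
Current total: 0 + 2 + 0 + 0 + 1 + 0 + 0 + 1 + 0 = 4
Shortfall: 36 − 4 = 32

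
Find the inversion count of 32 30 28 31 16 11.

13

Sweep left to right; for each value list the smaller values that follow it:
32 → 30, 28, 31, 16, 11 → 5
30 → 28, 16, 11 → 3
28 → 16, 11 → 2
31 → 16, 11 → 2
16 → 11 → 1
11 → none → 0
Sum: 5 + 3 + 2 + 2 + 1 + 0 = 13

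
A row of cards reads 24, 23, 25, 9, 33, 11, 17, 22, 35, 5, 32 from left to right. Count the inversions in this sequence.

Inversions: 27

For each element, count later entries that are smaller:
24 → 23, 9, 11, 17, 22, 5 → 6
23 → 9, 11, 17, 22, 5 → 5
25 → 9, 11, 17, 22, 5 → 5
9 → 5 → 1
33 → 11, 17, 22, 5, 32 → 5
11 → 5 → 1
17 → 5 → 1
22 → 5 → 1
35 → 5, 32 → 2
5 → none → 0
32 → none → 0
Sum: 6 + 5 + 5 + 1 + 5 + 1 + 1 + 1 + 2 + 0 + 0 = 27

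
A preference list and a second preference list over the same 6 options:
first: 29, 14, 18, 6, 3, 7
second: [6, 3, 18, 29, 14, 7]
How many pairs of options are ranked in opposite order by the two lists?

Assign each item its position (1..6) in the first ordering, then rewrite the second ordering as that position sequence:
positions: 29→1, 14→2, 18→3, 6→4, 3→5, 7→6
second ordering as positions: [4, 5, 3, 1, 2, 6]
Discordant pairs = inversions in this position sequence.
4: 3, 1, 2 → 3
5: 3, 1, 2 → 3
3: 1, 2 → 2
1: 0
2: 0
6: 0
Total: 3 + 3 + 2 + 0 + 0 + 0 = 8

8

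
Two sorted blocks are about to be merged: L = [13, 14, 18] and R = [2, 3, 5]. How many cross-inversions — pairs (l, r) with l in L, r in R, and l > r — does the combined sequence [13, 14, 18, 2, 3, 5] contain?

9

Count, for every r in R, how many entries of L exceed r:
r = 2: 13, 14, 18 → 3
r = 3: 13, 14, 18 → 3
r = 5: 13, 14, 18 → 3
Cross-inversions: 3 + 3 + 3 = 9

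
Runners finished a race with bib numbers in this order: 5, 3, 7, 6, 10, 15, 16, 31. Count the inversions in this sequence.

For each element, count later entries that are smaller:
5 → 3 → 1
3 → none → 0
7 → 6 → 1
6 → none → 0
10 → none → 0
15 → none → 0
16 → none → 0
31 → none → 0
Sum: 1 + 0 + 1 + 0 + 0 + 0 + 0 + 0 = 2

There are 2 inversions.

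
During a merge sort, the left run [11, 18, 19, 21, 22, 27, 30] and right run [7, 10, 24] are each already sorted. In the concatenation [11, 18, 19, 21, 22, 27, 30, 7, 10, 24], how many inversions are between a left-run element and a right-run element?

16

Count, for every r in R, how many entries of L exceed r:
r = 7: 11, 18, 19, 21, 22, 27, 30 → 7
r = 10: 11, 18, 19, 21, 22, 27, 30 → 7
r = 24: 27, 30 → 2
Cross-inversions: 7 + 7 + 2 = 16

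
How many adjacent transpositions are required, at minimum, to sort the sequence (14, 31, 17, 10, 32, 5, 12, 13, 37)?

17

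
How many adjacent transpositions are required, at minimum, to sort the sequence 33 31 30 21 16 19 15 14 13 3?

44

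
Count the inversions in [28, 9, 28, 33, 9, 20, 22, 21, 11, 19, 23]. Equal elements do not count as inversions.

29

Count, for each position, how many later elements it exceeds:
28: 8
9: 0
28: 7
33: 7
9: 0
20: 2
22: 3
21: 2
11: 0
19: 0
23: 0
Sum: 8 + 0 + 7 + 7 + 0 + 2 + 3 + 2 + 0 + 0 + 0 = 29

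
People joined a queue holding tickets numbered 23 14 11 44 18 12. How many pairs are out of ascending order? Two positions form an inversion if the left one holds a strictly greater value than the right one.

9 inversions

Inversion pairs (indices are 1-based):
(1,2): 23 > 14
(1,3): 23 > 11
(1,5): 23 > 18
(1,6): 23 > 12
(2,3): 14 > 11
(2,6): 14 > 12
(4,5): 44 > 18
(4,6): 44 > 12
(5,6): 18 > 12
That's 9 pairs.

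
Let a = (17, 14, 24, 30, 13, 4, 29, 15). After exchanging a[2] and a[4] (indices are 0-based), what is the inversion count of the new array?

There are 14 inversions.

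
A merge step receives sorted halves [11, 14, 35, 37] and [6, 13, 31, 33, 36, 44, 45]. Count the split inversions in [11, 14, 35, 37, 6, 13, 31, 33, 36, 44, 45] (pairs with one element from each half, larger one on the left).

12

Take each right-half value and tally the left-half values above it:
r = 6: 11, 14, 35, 37 → 4
r = 13: 14, 35, 37 → 3
r = 31: 35, 37 → 2
r = 33: 35, 37 → 2
r = 36: 37 → 1
r = 44: none → 0
r = 45: none → 0
Cross-inversions: 4 + 3 + 2 + 2 + 1 + 0 + 0 = 12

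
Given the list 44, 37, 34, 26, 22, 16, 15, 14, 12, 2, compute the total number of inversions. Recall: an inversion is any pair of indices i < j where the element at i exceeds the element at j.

45 inversions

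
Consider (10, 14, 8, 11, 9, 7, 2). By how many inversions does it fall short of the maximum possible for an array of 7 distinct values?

4 inversions short

Maximum inversions for 7 distinct elements is C(7, 2) = 7·6/2 = 21.
Current inversions — for each element, count later smaller elements:
10: 4
14: 5
8: 2
11: 3
9: 2
7: 1
2: 0
Current total: 4 + 5 + 2 + 3 + 2 + 1 + 0 = 17
Shortfall: 21 − 17 = 4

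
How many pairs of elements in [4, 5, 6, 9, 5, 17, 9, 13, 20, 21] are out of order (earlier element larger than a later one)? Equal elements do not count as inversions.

4

For each element, count later entries that are smaller:
4: 0
5: 0
6: 1
9: 1
5: 0
17: 2
9: 0
13: 0
20: 0
21: 0
Sum: 0 + 0 + 1 + 1 + 0 + 2 + 0 + 0 + 0 + 0 = 4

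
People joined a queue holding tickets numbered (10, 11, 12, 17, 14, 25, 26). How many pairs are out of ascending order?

For each element, count later entries that are smaller:
10 → none → 0
11 → none → 0
12 → none → 0
17 → 14 → 1
14 → none → 0
25 → none → 0
26 → none → 0
Sum: 0 + 0 + 0 + 1 + 0 + 0 + 0 = 1

1 out-of-order pair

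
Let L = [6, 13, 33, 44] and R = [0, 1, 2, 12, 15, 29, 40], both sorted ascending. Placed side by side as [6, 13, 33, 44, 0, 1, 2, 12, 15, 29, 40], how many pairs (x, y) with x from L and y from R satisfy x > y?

20

For each element r of the right run, count left-run elements greater than r:
r = 0: 6, 13, 33, 44 → 4
r = 1: 6, 13, 33, 44 → 4
r = 2: 6, 13, 33, 44 → 4
r = 12: 13, 33, 44 → 3
r = 15: 33, 44 → 2
r = 29: 33, 44 → 2
r = 40: 44 → 1
Cross-inversions: 4 + 4 + 4 + 3 + 2 + 2 + 1 = 20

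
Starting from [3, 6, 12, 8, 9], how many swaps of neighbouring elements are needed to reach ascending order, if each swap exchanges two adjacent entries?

Each adjacent swap fixes exactly one inversion, so the minimum swap count equals the number of inversions.
Count inversions — for each element, later elements that are smaller:
3: none → 0
6: none → 0
12: 8, 9 → 2
8: none → 0
9: none → 0
Total inversions: 0 + 0 + 2 + 0 + 0 = 2

Swaps: 2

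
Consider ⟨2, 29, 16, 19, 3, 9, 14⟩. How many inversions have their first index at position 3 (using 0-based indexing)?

The element at index 3 is 19.
Elements after it: 3, 9, 14
Those smaller than 19: 3, 9, 14

3 such elements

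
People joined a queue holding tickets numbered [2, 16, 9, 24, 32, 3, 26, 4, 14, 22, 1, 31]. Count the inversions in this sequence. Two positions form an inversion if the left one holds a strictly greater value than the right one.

29

Element-by-element contributions:
2: 1
16: 5
9: 3
24: 5
32: 7
3: 1
26: 4
4: 1
14: 1
22: 1
1: 0
31: 0
Sum: 1 + 5 + 3 + 5 + 7 + 1 + 4 + 1 + 1 + 1 + 0 + 0 = 29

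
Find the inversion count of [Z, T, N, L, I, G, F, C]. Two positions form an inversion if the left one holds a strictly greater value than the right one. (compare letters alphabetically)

There are 28 inversions.

For each element, count later entries that are smaller:
Z: 7
T: 6
N: 5
L: 4
I: 3
G: 2
F: 1
C: 0
Sum: 7 + 6 + 5 + 4 + 3 + 2 + 1 + 0 = 28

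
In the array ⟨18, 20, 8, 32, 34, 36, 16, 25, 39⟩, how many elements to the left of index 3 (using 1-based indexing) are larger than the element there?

The element at index 3 is 8.
Elements before it: 18, 20
Those larger than 8: 18, 20

2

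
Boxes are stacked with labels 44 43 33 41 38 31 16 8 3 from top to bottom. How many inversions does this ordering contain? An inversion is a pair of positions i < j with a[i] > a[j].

34 out-of-order pairs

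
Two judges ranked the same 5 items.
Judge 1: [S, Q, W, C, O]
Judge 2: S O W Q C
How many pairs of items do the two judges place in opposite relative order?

Assign each item its position (1..5) in the first ordering, then rewrite the second ordering as that position sequence:
positions: S→1, Q→2, W→3, C→4, O→5
second ordering as positions: [1, 5, 3, 2, 4]
Discordant pairs = inversions in this position sequence.
1: 0
5: 3, 2, 4 → 3
3: 2 → 1
2: 0
4: 0
Total: 0 + 3 + 1 + 0 + 0 = 4

4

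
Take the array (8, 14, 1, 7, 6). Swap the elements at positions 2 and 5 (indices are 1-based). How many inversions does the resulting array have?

Inversions: 4

Positions 2 and 5 hold 14 and 6; after swapping, the array is [8, 6, 1, 7, 14].
Element-by-element contributions:
8: 3
6: 1
1: 0
7: 0
14: 0
Sum: 3 + 1 + 0 + 0 + 0 = 4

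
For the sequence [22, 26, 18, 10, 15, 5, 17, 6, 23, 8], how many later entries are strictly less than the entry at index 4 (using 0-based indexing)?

3

The element at index 4 is 15.
Elements after it: 5, 17, 6, 23, 8
Those smaller than 15: 5, 6, 8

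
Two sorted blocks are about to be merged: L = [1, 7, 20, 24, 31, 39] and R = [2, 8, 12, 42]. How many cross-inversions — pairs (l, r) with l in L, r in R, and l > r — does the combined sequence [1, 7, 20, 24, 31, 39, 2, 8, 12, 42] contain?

For each element r of the right run, count left-run elements greater than r:
r = 2: 7, 20, 24, 31, 39 → 5
r = 8: 20, 24, 31, 39 → 4
r = 12: 20, 24, 31, 39 → 4
r = 42: none → 0
Cross-inversions: 5 + 4 + 4 + 0 = 13

13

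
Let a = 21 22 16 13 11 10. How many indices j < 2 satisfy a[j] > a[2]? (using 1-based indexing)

0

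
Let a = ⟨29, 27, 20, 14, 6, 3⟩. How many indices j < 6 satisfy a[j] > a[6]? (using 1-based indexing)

5

The element at index 6 is 3.
Elements before it: 29, 27, 20, 14, 6
Those larger than 3: 29, 27, 20, 14, 6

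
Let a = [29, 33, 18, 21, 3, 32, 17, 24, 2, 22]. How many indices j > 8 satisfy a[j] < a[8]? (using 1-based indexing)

2

The element at index 8 is 24.
Elements after it: 2, 22
Those smaller than 24: 2, 22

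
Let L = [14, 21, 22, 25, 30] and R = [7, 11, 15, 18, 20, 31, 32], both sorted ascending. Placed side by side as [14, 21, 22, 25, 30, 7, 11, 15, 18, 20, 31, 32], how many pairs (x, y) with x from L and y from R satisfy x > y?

22

For each element r of the right run, count left-run elements greater than r:
r = 7: 14, 21, 22, 25, 30 → 5
r = 11: 14, 21, 22, 25, 30 → 5
r = 15: 21, 22, 25, 30 → 4
r = 18: 21, 22, 25, 30 → 4
r = 20: 21, 22, 25, 30 → 4
r = 31: none → 0
r = 32: none → 0
Cross-inversions: 5 + 5 + 4 + 4 + 4 + 0 + 0 = 22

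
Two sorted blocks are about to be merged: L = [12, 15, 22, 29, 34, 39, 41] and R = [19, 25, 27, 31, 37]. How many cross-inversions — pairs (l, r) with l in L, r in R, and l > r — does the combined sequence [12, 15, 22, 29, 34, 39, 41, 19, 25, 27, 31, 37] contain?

18 cross-inversions

Take each right-half value and tally the left-half values above it:
r = 19: 22, 29, 34, 39, 41 → 5
r = 25: 29, 34, 39, 41 → 4
r = 27: 29, 34, 39, 41 → 4
r = 31: 34, 39, 41 → 3
r = 37: 39, 41 → 2
Cross-inversions: 5 + 4 + 4 + 3 + 2 = 18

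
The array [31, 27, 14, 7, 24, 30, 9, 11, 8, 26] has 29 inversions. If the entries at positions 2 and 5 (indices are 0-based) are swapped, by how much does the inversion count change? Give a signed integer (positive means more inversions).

Positions 2 and 5 hold 14 and 30; after swapping, the array is [31, 27, 30, 7, 24, 14, 9, 11, 8, 26].
Count, for each position, how many later elements it exceeds:
31 → 27, 30, 7, 24, 14, 9, 11, 8, 26 → 9
27 → 7, 24, 14, 9, 11, 8, 26 → 7
30 → 7, 24, 14, 9, 11, 8, 26 → 7
7 → none → 0
24 → 14, 9, 11, 8 → 4
14 → 9, 11, 8 → 3
9 → 8 → 1
11 → 8 → 1
8 → none → 0
26 → none → 0
Sum: 9 + 7 + 7 + 0 + 4 + 3 + 1 + 1 + 0 + 0 = 32
Change: 32 − 29 = +3

+3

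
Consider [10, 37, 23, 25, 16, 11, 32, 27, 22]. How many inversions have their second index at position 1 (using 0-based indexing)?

0 such elements

The element at index 1 is 37.
Elements before it: 10
None of them are larger than 37.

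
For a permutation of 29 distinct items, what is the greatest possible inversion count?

A reversed (strictly descending) arrangement makes every pair an inversion, giving C(29, 2) inversions.
C(29, 2) = 29·28/2 = 406

406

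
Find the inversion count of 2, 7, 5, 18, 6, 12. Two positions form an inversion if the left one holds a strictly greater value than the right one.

Out-of-order index pairs (0-indexed):
(1,2): 7 > 5
(1,4): 7 > 6
(3,4): 18 > 6
(3,5): 18 > 12
That's 4 pairs.

4 out-of-order pairs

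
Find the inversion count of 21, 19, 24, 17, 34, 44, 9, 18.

Sweep left to right; for each value list the smaller values that follow it:
21: 4
19: 3
24: 3
17: 1
34: 2
44: 2
9: 0
18: 0
Sum: 4 + 3 + 3 + 1 + 2 + 2 + 0 + 0 = 15

15 inversions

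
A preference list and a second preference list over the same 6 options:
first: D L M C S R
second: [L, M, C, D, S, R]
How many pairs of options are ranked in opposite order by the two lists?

Assign each item its position (1..6) in the first ordering, then rewrite the second ordering as that position sequence:
positions: D→1, L→2, M→3, C→4, S→5, R→6
second ordering as positions: [2, 3, 4, 1, 5, 6]
Discordant pairs = inversions in this position sequence.
2: 1 → 1
3: 1 → 1
4: 1 → 1
1: 0
5: 0
6: 0
Total: 1 + 1 + 1 + 0 + 0 + 0 = 3

3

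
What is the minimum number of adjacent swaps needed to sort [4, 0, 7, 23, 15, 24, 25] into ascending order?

The minimum number of adjacent swaps to sort an array equals its inversion count, since every such swap removes exactly one inversion.
Count inversions — for each element, later elements that are smaller:
4: 0 → 1
0: none → 0
7: none → 0
23: 15 → 1
15: none → 0
24: none → 0
25: none → 0
Total inversions: 1 + 0 + 0 + 1 + 0 + 0 + 0 = 2

2 swaps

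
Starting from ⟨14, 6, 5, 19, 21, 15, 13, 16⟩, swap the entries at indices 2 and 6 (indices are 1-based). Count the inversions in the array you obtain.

12 inversions

Positions 2 and 6 hold 6 and 15; after swapping, the array is [14, 15, 5, 19, 21, 6, 13, 16].
For each element, count later entries that are smaller:
14 → 5, 6, 13 → 3
15 → 5, 6, 13 → 3
5 → none → 0
19 → 6, 13, 16 → 3
21 → 6, 13, 16 → 3
6 → none → 0
13 → none → 0
16 → none → 0
Sum: 3 + 3 + 0 + 3 + 3 + 0 + 0 + 0 = 12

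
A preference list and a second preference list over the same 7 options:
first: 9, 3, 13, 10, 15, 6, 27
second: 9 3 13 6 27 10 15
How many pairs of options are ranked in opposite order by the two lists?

4

Assign each item its position (1..7) in the first ordering, then rewrite the second ordering as that position sequence:
positions: 9→1, 3→2, 13→3, 10→4, 15→5, 6→6, 27→7
second ordering as positions: [1, 2, 3, 6, 7, 4, 5]
Discordant pairs = inversions in this position sequence.
1: 0
2: 0
3: 0
6: 4, 5 → 2
7: 4, 5 → 2
4: 0
5: 0
Total: 0 + 0 + 0 + 2 + 2 + 0 + 0 = 4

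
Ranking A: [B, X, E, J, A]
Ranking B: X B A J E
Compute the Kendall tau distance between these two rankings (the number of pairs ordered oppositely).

4

Assign each item its position (1..5) in the first ordering, then rewrite the second ordering as that position sequence:
positions: B→1, X→2, E→3, J→4, A→5
second ordering as positions: [2, 1, 5, 4, 3]
Discordant pairs = inversions in this position sequence.
2: 1 → 1
1: 0
5: 4, 3 → 2
4: 3 → 1
3: 0
Total: 1 + 0 + 2 + 1 + 0 = 4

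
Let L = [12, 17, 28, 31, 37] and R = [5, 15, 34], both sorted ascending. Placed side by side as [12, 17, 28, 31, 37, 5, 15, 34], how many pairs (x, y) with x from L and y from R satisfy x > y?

10 cross-inversions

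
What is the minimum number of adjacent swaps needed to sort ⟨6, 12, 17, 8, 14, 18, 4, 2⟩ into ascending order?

The minimum number of adjacent swaps to sort an array equals its inversion count, since every such swap removes exactly one inversion.
Count inversions — for each element, later elements that are smaller:
6: 4, 2 → 2
12: 8, 4, 2 → 3
17: 8, 14, 4, 2 → 4
8: 4, 2 → 2
14: 4, 2 → 2
18: 4, 2 → 2
4: 2 → 1
2: none → 0
Total inversions: 2 + 3 + 4 + 2 + 2 + 2 + 1 + 0 = 16

16 swaps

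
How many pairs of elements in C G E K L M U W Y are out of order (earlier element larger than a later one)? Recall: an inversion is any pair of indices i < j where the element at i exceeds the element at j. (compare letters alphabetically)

Element-by-element contributions:
C → none → 0
G → E → 1
E → none → 0
K → none → 0
L → none → 0
M → none → 0
U → none → 0
W → none → 0
Y → none → 0
Sum: 0 + 1 + 0 + 0 + 0 + 0 + 0 + 0 + 0 = 1

There is 1 out-of-order pair.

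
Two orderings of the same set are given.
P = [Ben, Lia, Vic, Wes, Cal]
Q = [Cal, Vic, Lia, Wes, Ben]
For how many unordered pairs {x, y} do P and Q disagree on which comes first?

8 disagreeing pairs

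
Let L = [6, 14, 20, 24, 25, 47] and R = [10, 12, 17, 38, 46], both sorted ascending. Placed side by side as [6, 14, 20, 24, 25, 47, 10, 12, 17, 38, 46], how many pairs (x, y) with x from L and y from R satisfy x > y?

Take each right-half value and tally the left-half values above it:
r = 10: 14, 20, 24, 25, 47 → 5
r = 12: 14, 20, 24, 25, 47 → 5
r = 17: 20, 24, 25, 47 → 4
r = 38: 47 → 1
r = 46: 47 → 1
Cross-inversions: 5 + 5 + 4 + 1 + 1 = 16

16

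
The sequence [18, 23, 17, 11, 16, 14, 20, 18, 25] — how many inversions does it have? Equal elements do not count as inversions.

Inversions: 15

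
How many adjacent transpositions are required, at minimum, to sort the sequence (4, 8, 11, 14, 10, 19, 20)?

Each adjacent swap fixes exactly one inversion, so the minimum swap count equals the number of inversions.
Count inversions — for each element, later elements that are smaller:
4: none → 0
8: none → 0
11: 10 → 1
14: 10 → 1
10: none → 0
19: none → 0
20: none → 0
Total inversions: 0 + 0 + 1 + 1 + 0 + 0 + 0 = 2

2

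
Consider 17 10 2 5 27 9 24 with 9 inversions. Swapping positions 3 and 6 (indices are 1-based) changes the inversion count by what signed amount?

+3

Positions 3 and 6 hold 2 and 9; after swapping, the array is [17, 10, 9, 5, 27, 2, 24].
Count, for each position, how many later elements it exceeds:
17: 4
10: 3
9: 2
5: 1
27: 2
2: 0
24: 0
Sum: 4 + 3 + 2 + 1 + 2 + 0 + 0 = 12
Change: 12 − 9 = +3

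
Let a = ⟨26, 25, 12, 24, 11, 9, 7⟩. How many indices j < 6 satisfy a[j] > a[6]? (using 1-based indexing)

The element at index 6 is 9.
Elements before it: 26, 25, 12, 24, 11
Those larger than 9: 26, 25, 12, 24, 11

5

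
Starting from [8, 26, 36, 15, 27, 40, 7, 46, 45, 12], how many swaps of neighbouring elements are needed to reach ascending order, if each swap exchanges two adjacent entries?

Each adjacent swap fixes exactly one inversion, so the minimum swap count equals the number of inversions.
Count inversions — for each element, later elements that are smaller:
8: 7 → 1
26: 15, 7, 12 → 3
36: 15, 27, 7, 12 → 4
15: 7, 12 → 2
27: 7, 12 → 2
40: 7, 12 → 2
7: none → 0
46: 45, 12 → 2
45: 12 → 1
12: none → 0
Total inversions: 1 + 3 + 4 + 2 + 2 + 2 + 0 + 2 + 1 + 0 = 17

17 adjacent swaps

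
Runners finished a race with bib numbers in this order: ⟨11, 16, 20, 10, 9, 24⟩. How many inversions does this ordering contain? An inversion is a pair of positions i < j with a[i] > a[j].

7 inversions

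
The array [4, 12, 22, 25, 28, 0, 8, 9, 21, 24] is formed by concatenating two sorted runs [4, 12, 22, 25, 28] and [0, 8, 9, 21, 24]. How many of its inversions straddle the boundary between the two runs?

18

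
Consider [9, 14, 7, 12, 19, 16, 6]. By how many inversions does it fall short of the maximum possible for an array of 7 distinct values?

Maximum inversions for 7 distinct elements is C(7, 2) = 7·6/2 = 21.
Current inversions — for each element, count later smaller elements:
9: 2
14: 3
7: 1
12: 1
19: 2
16: 1
6: 0
Current total: 2 + 3 + 1 + 1 + 2 + 1 + 0 = 10
Shortfall: 21 − 10 = 11

11 inversions short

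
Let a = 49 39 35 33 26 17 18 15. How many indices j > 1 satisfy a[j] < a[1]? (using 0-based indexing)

6

The element at index 1 is 39.
Elements after it: 35, 33, 26, 17, 18, 15
Those smaller than 39: 35, 33, 26, 17, 18, 15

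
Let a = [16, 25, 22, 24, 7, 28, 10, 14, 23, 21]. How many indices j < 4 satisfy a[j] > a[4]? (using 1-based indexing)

The element at index 4 is 24.
Elements before it: 16, 25, 22
Those larger than 24: 25

1 such element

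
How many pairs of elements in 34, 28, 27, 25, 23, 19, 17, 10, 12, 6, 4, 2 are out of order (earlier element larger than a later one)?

For each element, count later entries that are smaller:
34 → 28, 27, 25, 23, 19, 17, 10, 12, 6, 4, 2 → 11
28 → 27, 25, 23, 19, 17, 10, 12, 6, 4, 2 → 10
27 → 25, 23, 19, 17, 10, 12, 6, 4, 2 → 9
25 → 23, 19, 17, 10, 12, 6, 4, 2 → 8
23 → 19, 17, 10, 12, 6, 4, 2 → 7
19 → 17, 10, 12, 6, 4, 2 → 6
17 → 10, 12, 6, 4, 2 → 5
10 → 6, 4, 2 → 3
12 → 6, 4, 2 → 3
6 → 4, 2 → 2
4 → 2 → 1
2 → none → 0
Sum: 11 + 10 + 9 + 8 + 7 + 6 + 5 + 3 + 3 + 2 + 1 + 0 = 65

Inversions: 65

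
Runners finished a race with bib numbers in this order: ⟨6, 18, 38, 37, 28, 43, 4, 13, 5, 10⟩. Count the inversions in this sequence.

27 inversions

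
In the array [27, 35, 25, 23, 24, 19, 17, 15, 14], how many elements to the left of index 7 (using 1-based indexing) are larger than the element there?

6 such elements

The element at index 7 is 17.
Elements before it: 27, 35, 25, 23, 24, 19
Those larger than 17: 27, 35, 25, 23, 24, 19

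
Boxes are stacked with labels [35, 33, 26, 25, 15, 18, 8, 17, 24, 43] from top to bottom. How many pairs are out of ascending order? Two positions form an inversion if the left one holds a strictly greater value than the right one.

29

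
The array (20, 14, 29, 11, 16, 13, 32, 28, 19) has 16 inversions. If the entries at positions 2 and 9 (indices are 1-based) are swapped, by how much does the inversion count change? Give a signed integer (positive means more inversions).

Positions 2 and 9 hold 14 and 19; after swapping, the array is [20, 19, 29, 11, 16, 13, 32, 28, 14].
For each element, count later entries that are smaller:
20 → 19, 11, 16, 13, 14 → 5
19 → 11, 16, 13, 14 → 4
29 → 11, 16, 13, 28, 14 → 5
11 → none → 0
16 → 13, 14 → 2
13 → none → 0
32 → 28, 14 → 2
28 → 14 → 1
14 → none → 0
Sum: 5 + 4 + 5 + 0 + 2 + 0 + 2 + 1 + 0 = 19
Change: 19 − 16 = +3

+3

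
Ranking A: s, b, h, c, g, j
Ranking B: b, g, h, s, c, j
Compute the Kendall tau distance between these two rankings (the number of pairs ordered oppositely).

5 discordant pairs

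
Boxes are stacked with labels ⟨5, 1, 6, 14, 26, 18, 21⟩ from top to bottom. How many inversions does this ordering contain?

Sweep left to right; for each value list the smaller values that follow it:
5 → 1 → 1
1 → none → 0
6 → none → 0
14 → none → 0
26 → 18, 21 → 2
18 → none → 0
21 → none → 0
Sum: 1 + 0 + 0 + 0 + 2 + 0 + 0 = 3

3 inversions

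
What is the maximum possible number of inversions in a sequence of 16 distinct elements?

There are 120 inversions.

A reversed (strictly descending) arrangement makes every pair an inversion, giving C(16, 2) inversions.
C(16, 2) = 16·15/2 = 120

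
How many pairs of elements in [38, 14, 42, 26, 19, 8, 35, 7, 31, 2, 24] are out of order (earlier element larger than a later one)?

37

For each element, count later entries that are smaller:
38 → 14, 26, 19, 8, 35, 7, 31, 2, 24 → 9
14 → 8, 7, 2 → 3
42 → 26, 19, 8, 35, 7, 31, 2, 24 → 8
26 → 19, 8, 7, 2, 24 → 5
19 → 8, 7, 2 → 3
8 → 7, 2 → 2
35 → 7, 31, 2, 24 → 4
7 → 2 → 1
31 → 2, 24 → 2
2 → none → 0
24 → none → 0
Sum: 9 + 3 + 8 + 5 + 3 + 2 + 4 + 1 + 2 + 0 + 0 = 37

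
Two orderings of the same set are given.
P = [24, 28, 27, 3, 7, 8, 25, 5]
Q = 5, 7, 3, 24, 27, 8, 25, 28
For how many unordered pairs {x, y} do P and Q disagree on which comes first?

Assign each item its position (1..8) in the first ordering, then rewrite the second ordering as that position sequence:
positions: 24→1, 28→2, 27→3, 3→4, 7→5, 8→6, 25→7, 5→8
second ordering as positions: [8, 5, 4, 1, 3, 6, 7, 2]
Discordant pairs = inversions in this position sequence.
8: 5, 4, 1, 3, 6, 7, 2 → 7
5: 4, 1, 3, 2 → 4
4: 1, 3, 2 → 3
1: 0
3: 2 → 1
6: 2 → 1
7: 2 → 1
2: 0
Total: 7 + 4 + 3 + 0 + 1 + 1 + 1 + 0 = 17

17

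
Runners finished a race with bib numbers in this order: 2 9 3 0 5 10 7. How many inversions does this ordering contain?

7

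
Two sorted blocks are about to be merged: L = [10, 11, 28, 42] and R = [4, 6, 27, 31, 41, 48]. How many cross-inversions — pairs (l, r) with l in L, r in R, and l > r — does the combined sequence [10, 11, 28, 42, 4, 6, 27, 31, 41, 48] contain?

Take each right-half value and tally the left-half values above it:
r = 4: 10, 11, 28, 42 → 4
r = 6: 10, 11, 28, 42 → 4
r = 27: 28, 42 → 2
r = 31: 42 → 1
r = 41: 42 → 1
r = 48: none → 0
Cross-inversions: 4 + 4 + 2 + 1 + 1 + 0 = 12

12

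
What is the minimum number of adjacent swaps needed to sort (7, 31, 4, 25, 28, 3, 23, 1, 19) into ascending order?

23 swaps

Each adjacent swap fixes exactly one inversion, so the minimum swap count equals the number of inversions.
Count inversions — for each element, later elements that are smaller:
7: 4, 3, 1 → 3
31: 4, 25, 28, 3, 23, 1, 19 → 7
4: 3, 1 → 2
25: 3, 23, 1, 19 → 4
28: 3, 23, 1, 19 → 4
3: 1 → 1
23: 1, 19 → 2
1: none → 0
19: none → 0
Total inversions: 3 + 7 + 2 + 4 + 4 + 1 + 2 + 0 + 0 = 23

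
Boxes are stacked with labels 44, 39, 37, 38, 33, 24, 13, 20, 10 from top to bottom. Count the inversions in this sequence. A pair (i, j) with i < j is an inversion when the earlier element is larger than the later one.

34 inversions

Sweep left to right; for each value list the smaller values that follow it:
44: 8
39: 7
37: 5
38: 5
33: 4
24: 3
13: 1
20: 1
10: 0
Sum: 8 + 7 + 5 + 5 + 4 + 3 + 1 + 1 + 0 = 34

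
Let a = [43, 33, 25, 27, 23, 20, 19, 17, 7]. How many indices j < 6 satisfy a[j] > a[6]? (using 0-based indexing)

The element at index 6 is 19.
Elements before it: 43, 33, 25, 27, 23, 20
Those larger than 19: 43, 33, 25, 27, 23, 20

6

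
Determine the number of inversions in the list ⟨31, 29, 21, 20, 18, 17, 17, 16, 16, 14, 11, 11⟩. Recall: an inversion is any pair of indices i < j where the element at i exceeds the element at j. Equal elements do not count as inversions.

For each element, count later entries that are smaller:
31 → 29, 21, 20, 18, 17, 17, 16, 16, 14, 11, 11 → 11
29 → 21, 20, 18, 17, 17, 16, 16, 14, 11, 11 → 10
21 → 20, 18, 17, 17, 16, 16, 14, 11, 11 → 9
20 → 18, 17, 17, 16, 16, 14, 11, 11 → 8
18 → 17, 17, 16, 16, 14, 11, 11 → 7
17 → 16, 16, 14, 11, 11 → 5
17 → 16, 16, 14, 11, 11 → 5
16 → 14, 11, 11 → 3
16 → 14, 11, 11 → 3
14 → 11, 11 → 2
11 → none → 0
11 → none → 0
Sum: 11 + 10 + 9 + 8 + 7 + 5 + 5 + 3 + 3 + 2 + 0 + 0 = 63

There are 63 inversions.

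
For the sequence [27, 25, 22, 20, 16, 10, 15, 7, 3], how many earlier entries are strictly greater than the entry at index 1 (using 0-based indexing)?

1

The element at index 1 is 25.
Elements before it: 27
Those larger than 25: 27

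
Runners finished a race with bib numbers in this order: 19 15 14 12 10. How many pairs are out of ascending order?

10 inversions

Out-of-order index pairs (1-indexed):
(1,2): 19 > 15
(1,3): 19 > 14
(1,4): 19 > 12
(1,5): 19 > 10
(2,3): 15 > 14
(2,4): 15 > 12
(2,5): 15 > 10
(3,4): 14 > 12
(3,5): 14 > 10
(4,5): 12 > 10
That's 10 pairs.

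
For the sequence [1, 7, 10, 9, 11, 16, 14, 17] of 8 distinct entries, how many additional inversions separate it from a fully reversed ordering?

Maximum inversions for 8 distinct elements is C(8, 2) = 8·7/2 = 28.
Current inversions — for each element, count later smaller elements:
1: 0
7: 0
10: 1
9: 0
11: 0
16: 1
14: 0
17: 0
Current total: 0 + 0 + 1 + 0 + 0 + 1 + 0 + 0 = 2
Shortfall: 28 − 2 = 26

26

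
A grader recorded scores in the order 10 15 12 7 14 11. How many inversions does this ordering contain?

Sweep left to right; for each value list the smaller values that follow it:
10: 1
15: 4
12: 2
7: 0
14: 1
11: 0
Sum: 1 + 4 + 2 + 0 + 1 + 0 = 8

8 out-of-order pairs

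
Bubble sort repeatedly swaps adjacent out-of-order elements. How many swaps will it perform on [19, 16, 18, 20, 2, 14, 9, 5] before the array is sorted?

21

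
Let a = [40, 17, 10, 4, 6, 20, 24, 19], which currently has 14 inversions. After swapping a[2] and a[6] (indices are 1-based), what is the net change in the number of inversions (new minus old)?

Positions 2 and 6 hold 17 and 20; after swapping, the array is [40, 20, 10, 4, 6, 17, 24, 19].
Sweep left to right; for each value list the smaller values that follow it:
40: 7
20: 5
10: 2
4: 0
6: 0
17: 0
24: 1
19: 0
Sum: 7 + 5 + 2 + 0 + 0 + 0 + 1 + 0 = 15
Change: 15 − 14 = +1

+1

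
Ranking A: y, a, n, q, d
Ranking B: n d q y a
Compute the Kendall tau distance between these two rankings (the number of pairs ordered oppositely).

7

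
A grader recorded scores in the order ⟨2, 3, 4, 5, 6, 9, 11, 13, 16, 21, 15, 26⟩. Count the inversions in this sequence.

2 out-of-order pairs

Sweep left to right; for each value list the smaller values that follow it:
2: 0
3: 0
4: 0
5: 0
6: 0
9: 0
11: 0
13: 0
16: 1
21: 1
15: 0
26: 0
Sum: 0 + 0 + 0 + 0 + 0 + 0 + 0 + 0 + 1 + 1 + 0 + 0 = 2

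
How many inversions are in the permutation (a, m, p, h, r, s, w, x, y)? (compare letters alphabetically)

2

Element-by-element contributions:
a: 0
m: 1
p: 1
h: 0
r: 0
s: 0
w: 0
x: 0
y: 0
Sum: 0 + 1 + 1 + 0 + 0 + 0 + 0 + 0 + 0 = 2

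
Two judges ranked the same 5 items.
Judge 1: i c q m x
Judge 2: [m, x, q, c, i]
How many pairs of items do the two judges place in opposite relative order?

There are 9 discordant pairs.

Assign each item its position (1..5) in the first ordering, then rewrite the second ordering as that position sequence:
positions: i→1, c→2, q→3, m→4, x→5
second ordering as positions: [4, 5, 3, 2, 1]
Discordant pairs = inversions in this position sequence.
4: 3, 2, 1 → 3
5: 3, 2, 1 → 3
3: 2, 1 → 2
2: 1 → 1
1: 0
Total: 3 + 3 + 2 + 1 + 0 = 9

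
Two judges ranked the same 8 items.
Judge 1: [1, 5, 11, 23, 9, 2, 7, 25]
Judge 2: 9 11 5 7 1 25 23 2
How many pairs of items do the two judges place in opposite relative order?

12 discordant pairs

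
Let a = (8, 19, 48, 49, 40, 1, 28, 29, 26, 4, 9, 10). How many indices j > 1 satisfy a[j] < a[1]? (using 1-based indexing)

The element at index 1 is 8.
Elements after it: 19, 48, 49, 40, 1, 28, 29, 26, 4, 9, 10
Those smaller than 8: 1, 4

2 such elements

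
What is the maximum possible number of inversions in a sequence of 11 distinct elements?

55 inversions

The maximum occurs when the array is in strictly decreasing order: every one of the C(11, 2) pairs is inverted.
C(11, 2) = 11·10/2 = 55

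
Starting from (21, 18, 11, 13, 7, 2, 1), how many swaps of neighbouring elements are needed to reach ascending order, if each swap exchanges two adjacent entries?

20

Minimum adjacent swaps = number of inversions (each swap of adjacent out-of-order elements removes one inversion and no swap can remove more).
Count inversions — for each element, later elements that are smaller:
21: 18, 11, 13, 7, 2, 1 → 6
18: 11, 13, 7, 2, 1 → 5
11: 7, 2, 1 → 3
13: 7, 2, 1 → 3
7: 2, 1 → 2
2: 1 → 1
1: none → 0
Total inversions: 6 + 5 + 3 + 3 + 2 + 1 + 0 = 20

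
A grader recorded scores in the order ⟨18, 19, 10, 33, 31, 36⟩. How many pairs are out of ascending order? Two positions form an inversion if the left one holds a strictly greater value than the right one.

3

For each element, count later entries that are smaller:
18 → 10 → 1
19 → 10 → 1
10 → none → 0
33 → 31 → 1
31 → none → 0
36 → none → 0
Sum: 1 + 1 + 0 + 1 + 0 + 0 = 3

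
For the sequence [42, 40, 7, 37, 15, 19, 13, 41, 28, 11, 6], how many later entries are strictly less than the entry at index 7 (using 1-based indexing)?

2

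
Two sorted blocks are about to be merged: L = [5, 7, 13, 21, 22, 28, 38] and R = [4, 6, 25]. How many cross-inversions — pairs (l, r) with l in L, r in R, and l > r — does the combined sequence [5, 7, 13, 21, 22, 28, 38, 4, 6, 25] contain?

15 cross-inversions

Count, for every r in R, how many entries of L exceed r:
r = 4: 5, 7, 13, 21, 22, 28, 38 → 7
r = 6: 7, 13, 21, 22, 28, 38 → 6
r = 25: 28, 38 → 2
Cross-inversions: 7 + 6 + 2 = 15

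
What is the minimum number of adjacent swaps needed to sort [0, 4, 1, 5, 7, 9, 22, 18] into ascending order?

2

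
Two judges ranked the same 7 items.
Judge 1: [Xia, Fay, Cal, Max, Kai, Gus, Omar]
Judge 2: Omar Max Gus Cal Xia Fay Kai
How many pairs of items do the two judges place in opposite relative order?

Assign each item its position (1..7) in the first ordering, then rewrite the second ordering as that position sequence:
positions: Xia→1, Fay→2, Cal→3, Max→4, Kai→5, Gus→6, Omar→7
second ordering as positions: [7, 4, 6, 3, 1, 2, 5]
Discordant pairs = inversions in this position sequence.
7: 4, 6, 3, 1, 2, 5 → 6
4: 3, 1, 2 → 3
6: 3, 1, 2, 5 → 4
3: 1, 2 → 2
1: 0
2: 0
5: 0
Total: 6 + 3 + 4 + 2 + 0 + 0 + 0 = 15

There are 15 discordant pairs.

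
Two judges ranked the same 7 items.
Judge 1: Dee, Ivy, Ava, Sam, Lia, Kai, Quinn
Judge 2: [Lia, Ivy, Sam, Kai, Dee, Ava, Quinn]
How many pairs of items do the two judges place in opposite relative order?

Assign each item its position (1..7) in the first ordering, then rewrite the second ordering as that position sequence:
positions: Dee→1, Ivy→2, Ava→3, Sam→4, Lia→5, Kai→6, Quinn→7
second ordering as positions: [5, 2, 4, 6, 1, 3, 7]
Discordant pairs = inversions in this position sequence.
5: 2, 4, 1, 3 → 4
2: 1 → 1
4: 1, 3 → 2
6: 1, 3 → 2
1: 0
3: 0
7: 0
Total: 4 + 1 + 2 + 2 + 0 + 0 + 0 = 9

9 discordant pairs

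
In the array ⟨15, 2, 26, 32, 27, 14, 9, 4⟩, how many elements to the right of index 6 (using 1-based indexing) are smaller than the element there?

2

The element at index 6 is 14.
Elements after it: 9, 4
Those smaller than 14: 9, 4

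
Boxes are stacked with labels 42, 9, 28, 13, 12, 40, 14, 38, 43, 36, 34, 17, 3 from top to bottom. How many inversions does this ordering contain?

Count, for each position, how many later elements it exceeds:
42: 11
9: 1
28: 5
13: 2
12: 1
40: 6
14: 1
38: 4
43: 4
36: 3
34: 2
17: 1
3: 0
Sum: 11 + 1 + 5 + 2 + 1 + 6 + 1 + 4 + 4 + 3 + 2 + 1 + 0 = 41

Inversions: 41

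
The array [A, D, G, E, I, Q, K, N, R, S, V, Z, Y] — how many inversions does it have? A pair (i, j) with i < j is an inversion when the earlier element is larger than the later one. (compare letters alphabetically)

For each element, count later entries that are smaller:
A: 0
D: 0
G: 1
E: 0
I: 0
Q: 2
K: 0
N: 0
R: 0
S: 0
V: 0
Z: 1
Y: 0
Sum: 0 + 0 + 1 + 0 + 0 + 2 + 0 + 0 + 0 + 0 + 0 + 1 + 0 = 4

4 out-of-order pairs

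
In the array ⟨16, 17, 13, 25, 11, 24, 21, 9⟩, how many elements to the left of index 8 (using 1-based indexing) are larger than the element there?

7

The element at index 8 is 9.
Elements before it: 16, 17, 13, 25, 11, 24, 21
Those larger than 9: 16, 17, 13, 25, 11, 24, 21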